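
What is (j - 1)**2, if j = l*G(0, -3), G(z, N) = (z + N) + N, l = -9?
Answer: 2809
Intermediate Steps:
G(z, N) = z + 2*N (G(z, N) = (N + z) + N = z + 2*N)
j = 54 (j = -9*(0 + 2*(-3)) = -9*(0 - 6) = -9*(-6) = 54)
(j - 1)**2 = (54 - 1)**2 = 53**2 = 2809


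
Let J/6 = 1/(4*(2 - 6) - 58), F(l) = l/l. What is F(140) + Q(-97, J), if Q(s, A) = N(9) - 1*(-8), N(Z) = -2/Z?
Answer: 79/9 ≈ 8.7778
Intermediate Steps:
F(l) = 1
J = -3/37 (J = 6/(4*(2 - 6) - 58) = 6/(4*(-4) - 58) = 6/(-16 - 58) = 6/(-74) = 6*(-1/74) = -3/37 ≈ -0.081081)
Q(s, A) = 70/9 (Q(s, A) = -2/9 - 1*(-8) = -2*⅑ + 8 = -2/9 + 8 = 70/9)
F(140) + Q(-97, J) = 1 + 70/9 = 79/9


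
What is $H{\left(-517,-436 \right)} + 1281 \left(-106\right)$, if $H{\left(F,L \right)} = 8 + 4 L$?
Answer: $-137522$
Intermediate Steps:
$H{\left(-517,-436 \right)} + 1281 \left(-106\right) = \left(8 + 4 \left(-436\right)\right) + 1281 \left(-106\right) = \left(8 - 1744\right) - 135786 = -1736 - 135786 = -137522$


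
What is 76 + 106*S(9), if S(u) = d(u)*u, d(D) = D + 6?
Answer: 14386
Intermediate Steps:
d(D) = 6 + D
S(u) = u*(6 + u) (S(u) = (6 + u)*u = u*(6 + u))
76 + 106*S(9) = 76 + 106*(9*(6 + 9)) = 76 + 106*(9*15) = 76 + 106*135 = 76 + 14310 = 14386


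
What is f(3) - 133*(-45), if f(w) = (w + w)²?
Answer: 6021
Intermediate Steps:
f(w) = 4*w² (f(w) = (2*w)² = 4*w²)
f(3) - 133*(-45) = 4*3² - 133*(-45) = 4*9 + 5985 = 36 + 5985 = 6021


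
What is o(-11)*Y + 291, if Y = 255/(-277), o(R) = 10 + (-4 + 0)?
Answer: 79077/277 ≈ 285.48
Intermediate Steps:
o(R) = 6 (o(R) = 10 - 4 = 6)
Y = -255/277 (Y = 255*(-1/277) = -255/277 ≈ -0.92058)
o(-11)*Y + 291 = 6*(-255/277) + 291 = -1530/277 + 291 = 79077/277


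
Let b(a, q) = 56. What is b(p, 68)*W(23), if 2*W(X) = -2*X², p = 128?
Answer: -29624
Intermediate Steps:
W(X) = -X² (W(X) = (-2*X²)/2 = -X²)
b(p, 68)*W(23) = 56*(-1*23²) = 56*(-1*529) = 56*(-529) = -29624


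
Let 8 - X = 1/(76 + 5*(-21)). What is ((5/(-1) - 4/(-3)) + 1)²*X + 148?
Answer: 53540/261 ≈ 205.13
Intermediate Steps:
X = 233/29 (X = 8 - 1/(76 + 5*(-21)) = 8 - 1/(76 - 105) = 8 - 1/(-29) = 8 - 1*(-1/29) = 8 + 1/29 = 233/29 ≈ 8.0345)
((5/(-1) - 4/(-3)) + 1)²*X + 148 = ((5/(-1) - 4/(-3)) + 1)²*(233/29) + 148 = ((5*(-1) - 4*(-⅓)) + 1)²*(233/29) + 148 = ((-5 + 4/3) + 1)²*(233/29) + 148 = (-11/3 + 1)²*(233/29) + 148 = (-8/3)²*(233/29) + 148 = (64/9)*(233/29) + 148 = 14912/261 + 148 = 53540/261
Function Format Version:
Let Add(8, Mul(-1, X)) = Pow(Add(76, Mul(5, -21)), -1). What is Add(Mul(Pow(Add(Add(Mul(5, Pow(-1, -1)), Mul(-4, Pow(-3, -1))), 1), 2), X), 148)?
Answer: Rational(53540, 261) ≈ 205.13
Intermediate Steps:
X = Rational(233, 29) (X = Add(8, Mul(-1, Pow(Add(76, Mul(5, -21)), -1))) = Add(8, Mul(-1, Pow(Add(76, -105), -1))) = Add(8, Mul(-1, Pow(-29, -1))) = Add(8, Mul(-1, Rational(-1, 29))) = Add(8, Rational(1, 29)) = Rational(233, 29) ≈ 8.0345)
Add(Mul(Pow(Add(Add(Mul(5, Pow(-1, -1)), Mul(-4, Pow(-3, -1))), 1), 2), X), 148) = Add(Mul(Pow(Add(Add(Mul(5, Pow(-1, -1)), Mul(-4, Pow(-3, -1))), 1), 2), Rational(233, 29)), 148) = Add(Mul(Pow(Add(Add(Mul(5, -1), Mul(-4, Rational(-1, 3))), 1), 2), Rational(233, 29)), 148) = Add(Mul(Pow(Add(Add(-5, Rational(4, 3)), 1), 2), Rational(233, 29)), 148) = Add(Mul(Pow(Add(Rational(-11, 3), 1), 2), Rational(233, 29)), 148) = Add(Mul(Pow(Rational(-8, 3), 2), Rational(233, 29)), 148) = Add(Mul(Rational(64, 9), Rational(233, 29)), 148) = Add(Rational(14912, 261), 148) = Rational(53540, 261)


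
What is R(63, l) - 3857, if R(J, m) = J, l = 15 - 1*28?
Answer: -3794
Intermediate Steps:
l = -13 (l = 15 - 28 = -13)
R(63, l) - 3857 = 63 - 3857 = -3794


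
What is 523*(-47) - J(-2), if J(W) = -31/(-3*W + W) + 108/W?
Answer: -98077/4 ≈ -24519.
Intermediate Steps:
J(W) = 247/(2*W) (J(W) = -31*(-1/(2*W)) + 108/W = -(-31)/(2*W) + 108/W = 31/(2*W) + 108/W = 247/(2*W))
523*(-47) - J(-2) = 523*(-47) - 247/(2*(-2)) = -24581 - 247*(-1)/(2*2) = -24581 - 1*(-247/4) = -24581 + 247/4 = -98077/4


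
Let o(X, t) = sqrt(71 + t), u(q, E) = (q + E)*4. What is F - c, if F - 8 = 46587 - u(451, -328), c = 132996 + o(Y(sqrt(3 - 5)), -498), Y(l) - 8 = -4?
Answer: -86893 - I*sqrt(427) ≈ -86893.0 - 20.664*I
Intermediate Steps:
Y(l) = 4 (Y(l) = 8 - 4 = 4)
u(q, E) = 4*E + 4*q (u(q, E) = (E + q)*4 = 4*E + 4*q)
c = 132996 + I*sqrt(427) (c = 132996 + sqrt(71 - 498) = 132996 + sqrt(-427) = 132996 + I*sqrt(427) ≈ 1.33e+5 + 20.664*I)
F = 46103 (F = 8 + (46587 - (4*(-328) + 4*451)) = 8 + (46587 - (-1312 + 1804)) = 8 + (46587 - 1*492) = 8 + (46587 - 492) = 8 + 46095 = 46103)
F - c = 46103 - (132996 + I*sqrt(427)) = 46103 + (-132996 - I*sqrt(427)) = -86893 - I*sqrt(427)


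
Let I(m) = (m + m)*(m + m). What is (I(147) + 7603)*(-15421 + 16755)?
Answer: 125448026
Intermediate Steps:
I(m) = 4*m**2 (I(m) = (2*m)*(2*m) = 4*m**2)
(I(147) + 7603)*(-15421 + 16755) = (4*147**2 + 7603)*(-15421 + 16755) = (4*21609 + 7603)*1334 = (86436 + 7603)*1334 = 94039*1334 = 125448026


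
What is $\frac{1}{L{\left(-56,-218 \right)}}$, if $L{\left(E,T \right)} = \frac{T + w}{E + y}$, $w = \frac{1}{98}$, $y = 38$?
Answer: $\frac{588}{7121} \approx 0.082573$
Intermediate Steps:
$w = \frac{1}{98} \approx 0.010204$
$L{\left(E,T \right)} = \frac{\frac{1}{98} + T}{38 + E}$ ($L{\left(E,T \right)} = \frac{T + \frac{1}{98}}{E + 38} = \frac{\frac{1}{98} + T}{38 + E}$)
$\frac{1}{L{\left(-56,-218 \right)}} = \frac{1}{\frac{1}{38 - 56} \left(\frac{1}{98} - 218\right)} = \frac{1}{\frac{1}{-18} \left(- \frac{21363}{98}\right)} = \frac{1}{\left(- \frac{1}{18}\right) \left(- \frac{21363}{98}\right)} = \frac{1}{\frac{7121}{588}} = \frac{588}{7121}$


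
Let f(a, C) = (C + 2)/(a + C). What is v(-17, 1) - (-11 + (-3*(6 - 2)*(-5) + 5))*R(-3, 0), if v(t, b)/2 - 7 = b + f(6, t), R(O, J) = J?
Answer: 206/11 ≈ 18.727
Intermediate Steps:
f(a, C) = (2 + C)/(C + a)
v(t, b) = 14 + 2*b + 2*(2 + t)/(6 + t) (v(t, b) = 14 + 2*(b + (2 + t)/(t + 6)) = 14 + 2*(b + (2 + t)/(6 + t)) = 14 + (2*b + 2*(2 + t)/(6 + t)) = 14 + 2*b + 2*(2 + t)/(6 + t))
v(-17, 1) - (-11 + (-3*(6 - 2)*(-5) + 5))*R(-3, 0) = 2*(2 - 17 + (6 - 17)*(7 + 1))/(6 - 17) - (-11 + (-3*(6 - 2)*(-5) + 5))*0 = 2*(2 - 17 - 11*8)/(-11) - (-11 + (-3*4*(-5) + 5))*0 = 2*(-1/11)*(2 - 17 - 88) - (-11 + (-12*(-5) + 5))*0 = 2*(-1/11)*(-103) - (-11 + (60 + 5))*0 = 206/11 - (-11 + 65)*0 = 206/11 - 54*0 = 206/11 - 1*0 = 206/11 + 0 = 206/11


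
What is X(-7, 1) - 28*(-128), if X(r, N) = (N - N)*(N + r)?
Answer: 3584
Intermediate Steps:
X(r, N) = 0 (X(r, N) = 0*(N + r) = 0)
X(-7, 1) - 28*(-128) = 0 - 28*(-128) = 0 + 3584 = 3584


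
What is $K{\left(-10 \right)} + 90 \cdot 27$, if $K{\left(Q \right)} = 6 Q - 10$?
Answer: $2360$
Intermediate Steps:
$K{\left(Q \right)} = -10 + 6 Q$
$K{\left(-10 \right)} + 90 \cdot 27 = \left(-10 + 6 \left(-10\right)\right) + 90 \cdot 27 = \left(-10 - 60\right) + 2430 = -70 + 2430 = 2360$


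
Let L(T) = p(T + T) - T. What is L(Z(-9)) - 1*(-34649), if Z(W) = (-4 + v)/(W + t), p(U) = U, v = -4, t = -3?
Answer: 103949/3 ≈ 34650.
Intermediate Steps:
Z(W) = -8/(-3 + W) (Z(W) = (-4 - 4)/(W - 3) = -8/(-3 + W))
L(T) = T (L(T) = (T + T) - T = 2*T - T = T)
L(Z(-9)) - 1*(-34649) = -8/(-3 - 9) - 1*(-34649) = -8/(-12) + 34649 = -8*(-1/12) + 34649 = 2/3 + 34649 = 103949/3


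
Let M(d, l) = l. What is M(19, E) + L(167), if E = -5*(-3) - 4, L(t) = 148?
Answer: 159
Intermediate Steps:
E = 11 (E = 15 - 4 = 11)
M(19, E) + L(167) = 11 + 148 = 159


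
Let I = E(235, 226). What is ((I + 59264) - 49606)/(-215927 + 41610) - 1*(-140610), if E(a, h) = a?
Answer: 1885438729/13409 ≈ 1.4061e+5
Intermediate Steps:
I = 235
((I + 59264) - 49606)/(-215927 + 41610) - 1*(-140610) = ((235 + 59264) - 49606)/(-215927 + 41610) - 1*(-140610) = (59499 - 49606)/(-174317) + 140610 = 9893*(-1/174317) + 140610 = -761/13409 + 140610 = 1885438729/13409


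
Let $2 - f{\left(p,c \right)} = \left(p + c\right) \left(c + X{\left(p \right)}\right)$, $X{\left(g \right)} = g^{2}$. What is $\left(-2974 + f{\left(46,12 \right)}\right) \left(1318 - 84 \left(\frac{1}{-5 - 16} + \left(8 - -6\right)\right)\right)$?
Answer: $-18453816$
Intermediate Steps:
$f{\left(p,c \right)} = 2 - \left(c + p\right) \left(c + p^{2}\right)$ ($f{\left(p,c \right)} = 2 - \left(p + c\right) \left(c + p^{2}\right) = 2 - \left(c + p\right) \left(c + p^{2}\right)$)
$\left(-2974 + f{\left(46,12 \right)}\right) \left(1318 - 84 \left(\frac{1}{-5 - 16} + \left(8 - -6\right)\right)\right) = \left(-2974 - \left(97478 + 552 + 25392\right)\right) \left(1318 - 84 \left(\frac{1}{-5 - 16} + \left(8 - -6\right)\right)\right) = \left(-2974 - \left(98030 + 25392\right)\right) \left(1318 - 84 \left(\frac{1}{-21} + \left(8 + 6\right)\right)\right) = \left(-2974 - 123422\right) \left(1318 - 84 \left(- \frac{1}{21} + 14\right)\right) = \left(-2974 - 123422\right) \left(1318 - 1172\right) = - 126396 \left(1318 - 1172\right) = \left(-126396\right) 146 = -18453816$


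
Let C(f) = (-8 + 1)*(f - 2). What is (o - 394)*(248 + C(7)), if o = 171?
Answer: -47499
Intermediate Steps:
C(f) = 14 - 7*f (C(f) = -7*(-2 + f) = 14 - 7*f)
(o - 394)*(248 + C(7)) = (171 - 394)*(248 + (14 - 7*7)) = -223*(248 + (14 - 49)) = -223*(248 - 35) = -223*213 = -47499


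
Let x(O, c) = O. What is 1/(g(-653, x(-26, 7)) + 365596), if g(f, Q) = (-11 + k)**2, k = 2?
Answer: 1/365677 ≈ 2.7347e-6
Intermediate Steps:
g(f, Q) = 81 (g(f, Q) = (-11 + 2)**2 = (-9)**2 = 81)
1/(g(-653, x(-26, 7)) + 365596) = 1/(81 + 365596) = 1/365677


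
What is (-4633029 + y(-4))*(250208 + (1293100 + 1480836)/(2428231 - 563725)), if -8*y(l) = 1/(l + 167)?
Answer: -176153057843923299583/151957239 ≈ -1.1592e+12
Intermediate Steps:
y(l) = -1/(8*(167 + l)) (y(l) = -1/(8*(l + 167)) = -1/(8*(167 + l)))
(-4633029 + y(-4))*(250208 + (1293100 + 1480836)/(2428231 - 563725)) = (-4633029 - 1/(1336 + 8*(-4)))*(250208 + (1293100 + 1480836)/(2428231 - 563725)) = (-4633029 - 1/(1336 - 32))*(250208 + 2773936/1864506) = (-4633029 - 1/1304)*(250208 + 2773936*(1/1864506)) = (-4633029 - 1*1/1304)*(250208 + 1386968/932253) = (-4633029 - 1/1304)*(233258545592/932253) = -6041469817/1304*233258545592/932253 = -176153057843923299583/151957239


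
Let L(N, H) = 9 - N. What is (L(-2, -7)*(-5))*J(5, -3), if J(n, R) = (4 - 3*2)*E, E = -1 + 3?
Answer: 220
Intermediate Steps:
E = 2
J(n, R) = -4 (J(n, R) = (4 - 3*2)*2 = (4 - 6)*2 = -2*2 = -4)
(L(-2, -7)*(-5))*J(5, -3) = ((9 - 1*(-2))*(-5))*(-4) = ((9 + 2)*(-5))*(-4) = (11*(-5))*(-4) = -55*(-4) = 220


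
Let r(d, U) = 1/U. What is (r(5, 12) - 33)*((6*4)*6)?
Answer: -4740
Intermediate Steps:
(r(5, 12) - 33)*((6*4)*6) = (1/12 - 33)*((6*4)*6) = (1/12 - 33)*(24*6) = -395/12*144 = -4740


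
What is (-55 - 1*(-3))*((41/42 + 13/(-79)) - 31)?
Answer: 2604290/1659 ≈ 1569.8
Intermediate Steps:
(-55 - 1*(-3))*((41/42 + 13/(-79)) - 31) = (-55 + 3)*((41*(1/42) + 13*(-1/79)) - 31) = -52*((41/42 - 13/79) - 31) = -52*(2693/3318 - 31) = -52*(-100165/3318) = 2604290/1659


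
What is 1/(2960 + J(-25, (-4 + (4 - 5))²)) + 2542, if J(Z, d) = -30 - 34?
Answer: 7361633/2896 ≈ 2542.0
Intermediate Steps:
J(Z, d) = -64
1/(2960 + J(-25, (-4 + (4 - 5))²)) + 2542 = 1/(2960 - 64) + 2542 = 1/2896 + 2542 = 7361633/2896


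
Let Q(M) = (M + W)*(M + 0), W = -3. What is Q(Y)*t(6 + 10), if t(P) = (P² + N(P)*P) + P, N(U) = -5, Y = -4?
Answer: 5376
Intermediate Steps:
Q(M) = M*(-3 + M) (Q(M) = (M - 3)*(M + 0) = (-3 + M)*M = M*(-3 + M))
t(P) = P² - 4*P (t(P) = (P² - 5*P) + P = P² - 4*P)
Q(Y)*t(6 + 10) = (-4*(-3 - 4))*((6 + 10)*(-4 + (6 + 10))) = (-4*(-7))*(16*(-4 + 16)) = 28*(16*12) = 28*192 = 5376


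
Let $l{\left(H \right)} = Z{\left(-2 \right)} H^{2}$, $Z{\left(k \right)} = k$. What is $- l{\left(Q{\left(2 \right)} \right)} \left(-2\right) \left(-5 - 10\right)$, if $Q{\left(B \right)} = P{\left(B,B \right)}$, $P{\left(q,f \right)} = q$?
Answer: $240$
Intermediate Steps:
$Q{\left(B \right)} = B$
$l{\left(H \right)} = - 2 H^{2}$
$- l{\left(Q{\left(2 \right)} \right)} \left(-2\right) \left(-5 - 10\right) = - - 2 \cdot 2^{2} \left(-2\right) \left(-5 - 10\right) = - \left(-2\right) 4 \left(-2\right) \left(-15\right) = - \left(-8\right) \left(-2\right) \left(-15\right) = - 16 \left(-15\right) = \left(-1\right) \left(-240\right) = 240$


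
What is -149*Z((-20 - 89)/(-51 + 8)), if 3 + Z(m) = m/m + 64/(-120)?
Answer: 5662/15 ≈ 377.47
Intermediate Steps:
Z(m) = -38/15 (Z(m) = -3 + (m/m + 64/(-120)) = -3 + (1 + 64*(-1/120)) = -3 + (1 - 8/15) = -3 + 7/15 = -38/15)
-149*Z((-20 - 89)/(-51 + 8)) = -149*(-38/15) = 5662/15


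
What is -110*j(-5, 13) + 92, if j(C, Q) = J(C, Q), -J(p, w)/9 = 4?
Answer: 4052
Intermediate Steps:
J(p, w) = -36 (J(p, w) = -9*4 = -36)
j(C, Q) = -36
-110*j(-5, 13) + 92 = -110*(-36) + 92 = 3960 + 92 = 4052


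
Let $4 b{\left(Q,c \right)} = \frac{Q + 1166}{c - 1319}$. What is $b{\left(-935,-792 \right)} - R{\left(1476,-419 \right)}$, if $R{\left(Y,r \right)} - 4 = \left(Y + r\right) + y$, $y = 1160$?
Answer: $- \frac{18754355}{8444} \approx -2221.0$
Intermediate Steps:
$R{\left(Y,r \right)} = 1164 + Y + r$ ($R{\left(Y,r \right)} = 4 + \left(\left(Y + r\right) + 1160\right) = 4 + \left(1160 + Y + r\right) = 1164 + Y + r$)
$b{\left(Q,c \right)} = \frac{1166 + Q}{4 \left(-1319 + c\right)}$ ($b{\left(Q,c \right)} = \frac{\left(Q + 1166\right) \frac{1}{c - 1319}}{4} = \frac{\left(1166 + Q\right) \frac{1}{-1319 + c}}{4} = \frac{\frac{1}{-1319 + c} \left(1166 + Q\right)}{4} = \frac{1166 + Q}{4 \left(-1319 + c\right)}$)
$b{\left(-935,-792 \right)} - R{\left(1476,-419 \right)} = \frac{1166 - 935}{4 \left(-1319 - 792\right)} - \left(1164 + 1476 - 419\right) = \frac{1}{4} \frac{1}{-2111} \cdot 231 - 2221 = \frac{1}{4} \left(- \frac{1}{2111}\right) 231 - 2221 = - \frac{231}{8444} - 2221 = - \frac{18754355}{8444}$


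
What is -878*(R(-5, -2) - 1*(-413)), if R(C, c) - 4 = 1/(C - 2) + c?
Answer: -2549712/7 ≈ -3.6424e+5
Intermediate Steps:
R(C, c) = 4 + c + 1/(-2 + C) (R(C, c) = 4 + (1/(C - 2) + c) = 4 + (1/(-2 + C) + c) = 4 + (c + 1/(-2 + C)) = 4 + c + 1/(-2 + C))
-878*(R(-5, -2) - 1*(-413)) = -878*((-7 - 2*(-2) + 4*(-5) - 5*(-2))/(-2 - 5) - 1*(-413)) = -878*((-7 + 4 - 20 + 10)/(-7) + 413) = -878*(-⅐*(-13) + 413) = -878*(13/7 + 413) = -878*2904/7 = -2549712/7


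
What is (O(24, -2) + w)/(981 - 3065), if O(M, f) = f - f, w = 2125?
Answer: -2125/2084 ≈ -1.0197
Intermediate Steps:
O(M, f) = 0
(O(24, -2) + w)/(981 - 3065) = (0 + 2125)/(981 - 3065) = 2125/(-2084) = 2125*(-1/2084) = -2125/2084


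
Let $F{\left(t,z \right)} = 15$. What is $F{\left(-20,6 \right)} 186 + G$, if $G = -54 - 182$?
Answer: $2554$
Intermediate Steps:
$G = -236$ ($G = -54 - 182 = -236$)
$F{\left(-20,6 \right)} 186 + G = 15 \cdot 186 - 236 = 2790 - 236 = 2554$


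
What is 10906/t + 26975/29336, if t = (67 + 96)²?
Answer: 1036637191/779428184 ≈ 1.3300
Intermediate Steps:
t = 26569 (t = 163² = 26569)
10906/t + 26975/29336 = 10906/26569 + 26975/29336 = 1036637191/779428184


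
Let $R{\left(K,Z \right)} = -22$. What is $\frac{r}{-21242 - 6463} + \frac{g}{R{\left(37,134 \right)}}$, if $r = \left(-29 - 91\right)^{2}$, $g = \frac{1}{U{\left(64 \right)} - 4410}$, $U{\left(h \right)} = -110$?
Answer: $- \frac{95460553}{183665680} \approx -0.51975$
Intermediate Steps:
$g = - \frac{1}{4520}$ ($g = \frac{1}{-110 - 4410} = \frac{1}{-4520} = - \frac{1}{4520} \approx -0.00022124$)
$r = 14400$ ($r = \left(-120\right)^{2} = 14400$)
$\frac{r}{-21242 - 6463} + \frac{g}{R{\left(37,134 \right)}} = \frac{14400}{-21242 - 6463} - \frac{1}{4520 \left(-22\right)} = \frac{14400}{-27705} - - \frac{1}{99440} = 14400 \left(- \frac{1}{27705}\right) + \frac{1}{99440} = - \frac{960}{1847} + \frac{1}{99440} = - \frac{95460553}{183665680}$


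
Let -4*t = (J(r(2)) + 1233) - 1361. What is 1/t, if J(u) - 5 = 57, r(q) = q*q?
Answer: 2/33 ≈ 0.060606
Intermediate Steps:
r(q) = q**2
J(u) = 62 (J(u) = 5 + 57 = 62)
t = 33/2 (t = -((62 + 1233) - 1361)/4 = -(1295 - 1361)/4 = -1/4*(-66) = 33/2 ≈ 16.500)
1/t = 1/(33/2) = 2/33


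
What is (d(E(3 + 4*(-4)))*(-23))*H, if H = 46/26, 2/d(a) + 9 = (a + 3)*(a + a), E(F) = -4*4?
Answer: -1058/5291 ≈ -0.19996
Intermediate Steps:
E(F) = -16
d(a) = 2/(-9 + 2*a*(3 + a)) (d(a) = 2/(-9 + (a + 3)*(a + a)) = 2/(-9 + (3 + a)*(2*a)) = 2/(-9 + 2*a*(3 + a)))
H = 23/13 (H = 46*(1/26) = 23/13 ≈ 1.7692)
(d(E(3 + 4*(-4)))*(-23))*H = ((2/(-9 + 2*(-16)² + 6*(-16)))*(-23))*(23/13) = ((2/(-9 + 2*256 - 96))*(-23))*(23/13) = ((2/(-9 + 512 - 96))*(-23))*(23/13) = ((2/407)*(-23))*(23/13) = -46/407*23/13 = -1058/5291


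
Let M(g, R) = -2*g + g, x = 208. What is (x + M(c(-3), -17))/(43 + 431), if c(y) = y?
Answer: 211/474 ≈ 0.44515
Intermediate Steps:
M(g, R) = -g
(x + M(c(-3), -17))/(43 + 431) = (208 - 1*(-3))/(43 + 431) = (208 + 3)/474 = 211*(1/474) = 211/474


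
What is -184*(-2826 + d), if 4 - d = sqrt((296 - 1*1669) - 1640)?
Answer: 519248 + 184*I*sqrt(3013) ≈ 5.1925e+5 + 10100.0*I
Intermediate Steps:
d = 4 - I*sqrt(3013) (d = 4 - sqrt((296 - 1*1669) - 1640) = 4 - sqrt((296 - 1669) - 1640) = 4 - sqrt(-1373 - 1640) = 4 - sqrt(-3013) = 4 - I*sqrt(3013) ≈ 4.0 - 54.891*I)
-184*(-2826 + d) = -184*(-2826 + (4 - I*sqrt(3013))) = -184*(-2822 - I*sqrt(3013)) = 519248 + 184*I*sqrt(3013)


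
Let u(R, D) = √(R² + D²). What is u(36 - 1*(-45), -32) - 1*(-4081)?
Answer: 4081 + √7585 ≈ 4168.1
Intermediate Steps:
u(R, D) = √(D² + R²)
u(36 - 1*(-45), -32) - 1*(-4081) = √((-32)² + (36 - 1*(-45))²) - 1*(-4081) = √(1024 + (36 + 45)²) + 4081 = √(1024 + 81²) + 4081 = √(1024 + 6561) + 4081 = √7585 + 4081 = 4081 + √7585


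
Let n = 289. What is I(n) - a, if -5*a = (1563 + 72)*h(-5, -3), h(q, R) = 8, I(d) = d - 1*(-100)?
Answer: 3005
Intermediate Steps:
I(d) = 100 + d (I(d) = d + 100 = 100 + d)
a = -2616 (a = -(1563 + 72)*8/5 = -327*8 = -⅕*13080 = -2616)
I(n) - a = (100 + 289) - 1*(-2616) = 389 + 2616 = 3005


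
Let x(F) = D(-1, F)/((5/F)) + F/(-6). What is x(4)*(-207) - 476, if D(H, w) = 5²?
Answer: -4478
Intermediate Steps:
D(H, w) = 25
x(F) = 29*F/6 (x(F) = 25/((5/F)) + F/(-6) = 25*(F/5) + F*(-⅙) = 5*F - F/6 = 29*F/6)
x(4)*(-207) - 476 = ((29/6)*4)*(-207) - 476 = (58/3)*(-207) - 476 = -4002 - 476 = -4478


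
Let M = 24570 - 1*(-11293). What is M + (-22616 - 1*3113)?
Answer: 10134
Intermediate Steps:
M = 35863 (M = 24570 + 11293 = 35863)
M + (-22616 - 1*3113) = 35863 + (-22616 - 1*3113) = 35863 + (-22616 - 3113) = 35863 - 25729 = 10134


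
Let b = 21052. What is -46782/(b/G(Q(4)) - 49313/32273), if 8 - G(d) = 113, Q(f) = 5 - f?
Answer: 158528526030/684589061 ≈ 231.57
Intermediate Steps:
G(d) = -105 (G(d) = 8 - 1*113 = 8 - 113 = -105)
-46782/(b/G(Q(4)) - 49313/32273) = -46782/(21052/(-105) - 49313/32273) = -46782/(21052*(-1/105) - 49313*1/32273) = -46782/(-21052/105 - 49313/32273) = -46782/(-684589061/3388665) = -46782*(-3388665/684589061) = 158528526030/684589061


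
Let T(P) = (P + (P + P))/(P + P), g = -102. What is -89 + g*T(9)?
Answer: -242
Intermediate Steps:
T(P) = 3/2 (T(P) = (P + 2*P)/((2*P)) = (3*P)*(1/(2*P)) = 3/2)
-89 + g*T(9) = -89 - 102*3/2 = -89 - 153 = -242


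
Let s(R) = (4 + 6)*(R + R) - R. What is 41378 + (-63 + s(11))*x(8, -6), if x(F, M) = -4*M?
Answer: 44882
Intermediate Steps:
s(R) = 19*R (s(R) = 10*(2*R) - R = 20*R - R = 19*R)
41378 + (-63 + s(11))*x(8, -6) = 41378 + (-63 + 19*11)*(-4*(-6)) = 41378 + (-63 + 209)*24 = 41378 + 146*24 = 41378 + 3504 = 44882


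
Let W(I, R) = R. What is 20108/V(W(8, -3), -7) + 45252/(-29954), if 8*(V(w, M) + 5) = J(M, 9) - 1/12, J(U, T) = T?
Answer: -28919561034/5586421 ≈ -5176.8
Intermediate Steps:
V(w, M) = -373/96 (V(w, M) = -5 + (9 - 1/12)/8 = -5 + (⅛)*(107/12) = -5 + 107/96 = -373/96)
20108/V(W(8, -3), -7) + 45252/(-29954) = 20108/(-373/96) + 45252/(-29954) = 20108*(-96/373) + 45252*(-1/29954) = -1930368/373 - 22626/14977 = -28919561034/5586421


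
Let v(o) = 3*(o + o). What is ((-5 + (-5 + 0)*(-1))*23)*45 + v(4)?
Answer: 24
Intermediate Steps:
v(o) = 6*o (v(o) = 3*(2*o) = 6*o)
((-5 + (-5 + 0)*(-1))*23)*45 + v(4) = ((-5 + (-5 + 0)*(-1))*23)*45 + 6*4 = ((-5 - 5*(-1))*23)*45 + 24 = ((-5 + 5)*23)*45 + 24 = (0*23)*45 + 24 = 0*45 + 24 = 0 + 24 = 24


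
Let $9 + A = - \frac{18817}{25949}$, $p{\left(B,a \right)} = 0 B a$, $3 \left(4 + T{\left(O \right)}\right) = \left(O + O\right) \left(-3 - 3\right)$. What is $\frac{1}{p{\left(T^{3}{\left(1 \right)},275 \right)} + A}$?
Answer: $- \frac{25949}{252358} \approx -0.10283$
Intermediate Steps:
$T{\left(O \right)} = -4 - 4 O$ ($T{\left(O \right)} = -4 + \frac{\left(O + O\right) \left(-3 - 3\right)}{3} = -4 + \frac{2 O \left(-6\right)}{3} = -4 + \frac{\left(-12\right) O}{3} = -4 - 4 O$)
$p{\left(B,a \right)} = 0$ ($p{\left(B,a \right)} = 0 a = 0$)
$A = - \frac{252358}{25949}$ ($A = -9 - \frac{18817}{25949} = - \frac{252358}{25949} \approx -9.7252$)
$\frac{1}{p{\left(T^{3}{\left(1 \right)},275 \right)} + A} = \frac{1}{0 - \frac{252358}{25949}} = \frac{1}{- \frac{252358}{25949}} = - \frac{25949}{252358}$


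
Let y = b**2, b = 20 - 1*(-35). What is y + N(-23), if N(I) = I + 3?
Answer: 3005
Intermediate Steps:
N(I) = 3 + I
b = 55 (b = 20 + 35 = 55)
y = 3025 (y = 55**2 = 3025)
y + N(-23) = 3025 + (3 - 23) = 3025 - 20 = 3005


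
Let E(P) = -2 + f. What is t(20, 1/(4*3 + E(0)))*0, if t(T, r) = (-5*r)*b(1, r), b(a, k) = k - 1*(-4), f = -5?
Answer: 0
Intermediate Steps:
E(P) = -7 (E(P) = -2 - 5 = -7)
b(a, k) = 4 + k (b(a, k) = k + 4 = 4 + k)
t(T, r) = -5*r*(4 + r) (t(T, r) = (-5*r)*(4 + r) = -5*r*(4 + r))
t(20, 1/(4*3 + E(0)))*0 = -5*(4 + 1/(4*3 - 7))/(4*3 - 7)*0 = -5*(4 + 1/(12 - 7))/(12 - 7)*0 = -5*(4 + 1/5)/5*0 = -5*⅕*(4 + ⅕)*0 = -5*⅕*21/5*0 = -21/5*0 = 0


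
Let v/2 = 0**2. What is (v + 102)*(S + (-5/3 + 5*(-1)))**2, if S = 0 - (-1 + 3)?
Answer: 22984/3 ≈ 7661.3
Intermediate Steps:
S = -2 (S = 0 - 1*2 = 0 - 2 = -2)
v = 0 (v = 2*0**2 = 2*0 = 0)
(v + 102)*(S + (-5/3 + 5*(-1)))**2 = (0 + 102)*(-2 + (-5/3 + 5*(-1)))**2 = 102*(-2 + (-5*1/3 - 5))**2 = 102*(-2 + (-5/3 - 5))**2 = 102*(-2 - 20/3)**2 = 102*(-26/3)**2 = 102*(676/9) = 22984/3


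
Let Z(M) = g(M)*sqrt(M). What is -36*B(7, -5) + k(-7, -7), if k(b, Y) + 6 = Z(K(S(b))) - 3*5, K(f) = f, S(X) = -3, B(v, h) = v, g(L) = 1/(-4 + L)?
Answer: -273 - I*sqrt(3)/7 ≈ -273.0 - 0.24744*I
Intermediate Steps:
Z(M) = sqrt(M)/(-4 + M)
k(b, Y) = -21 - I*sqrt(3)/7 (k(b, Y) = -6 + (sqrt(-3)/(-4 - 3) - 3*5) = -6 + ((I*sqrt(3))/(-7) - 15) = -6 + ((I*sqrt(3))*(-1/7) - 15) = -6 + (-I*sqrt(3)/7 - 15) = -6 + (-15 - I*sqrt(3)/7) = -21 - I*sqrt(3)/7)
-36*B(7, -5) + k(-7, -7) = -36*7 + (-21 - I*sqrt(3)/7) = -252 + (-21 - I*sqrt(3)/7) = -273 - I*sqrt(3)/7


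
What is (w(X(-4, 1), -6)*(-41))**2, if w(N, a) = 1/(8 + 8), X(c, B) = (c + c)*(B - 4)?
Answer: 1681/256 ≈ 6.5664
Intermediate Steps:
X(c, B) = 2*c*(-4 + B) (X(c, B) = (2*c)*(-4 + B) = 2*c*(-4 + B))
w(N, a) = 1/16
(w(X(-4, 1), -6)*(-41))**2 = ((1/16)*(-41))**2 = (-41/16)**2 = 1681/256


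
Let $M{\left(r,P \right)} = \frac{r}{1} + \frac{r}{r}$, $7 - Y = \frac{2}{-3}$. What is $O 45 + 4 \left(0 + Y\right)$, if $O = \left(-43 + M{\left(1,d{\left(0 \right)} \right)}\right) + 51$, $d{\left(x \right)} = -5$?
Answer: $\frac{1442}{3} \approx 480.67$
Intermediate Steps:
$Y = \frac{23}{3}$ ($Y = 7 - \frac{2}{-3} = 7 - 2 \left(- \frac{1}{3}\right) = 7 - - \frac{2}{3} = 7 + \frac{2}{3} = \frac{23}{3} \approx 7.6667$)
$M{\left(r,P \right)} = 1 + r$ ($M{\left(r,P \right)} = r 1 + 1 = r + 1 = 1 + r$)
$O = 10$ ($O = \left(-43 + \left(1 + 1\right)\right) + 51 = \left(-43 + 2\right) + 51 = -41 + 51 = 10$)
$O 45 + 4 \left(0 + Y\right) = 10 \cdot 45 + 4 \left(0 + \frac{23}{3}\right) = 450 + 4 \cdot \frac{23}{3} = 450 + \frac{92}{3} = \frac{1442}{3}$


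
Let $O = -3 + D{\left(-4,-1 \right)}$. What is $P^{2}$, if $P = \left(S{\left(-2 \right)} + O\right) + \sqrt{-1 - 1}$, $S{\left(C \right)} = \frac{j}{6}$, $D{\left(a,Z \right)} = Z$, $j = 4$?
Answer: $\frac{82}{9} - \frac{20 i \sqrt{2}}{3} \approx 9.1111 - 9.4281 i$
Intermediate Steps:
$S{\left(C \right)} = \frac{2}{3}$ ($S{\left(C \right)} = \frac{4}{6} = 4 \cdot \frac{1}{6} = \frac{2}{3}$)
$O = -4$ ($O = -3 - 1 = -4$)
$P = - \frac{10}{3} + i \sqrt{2}$ ($P = \left(\frac{2}{3} - 4\right) + \sqrt{-1 - 1} = - \frac{10}{3} + \sqrt{-2} = - \frac{10}{3} + i \sqrt{2} \approx -3.3333 + 1.4142 i$)
$P^{2} = \left(- \frac{10}{3} + i \sqrt{2}\right)^{2}$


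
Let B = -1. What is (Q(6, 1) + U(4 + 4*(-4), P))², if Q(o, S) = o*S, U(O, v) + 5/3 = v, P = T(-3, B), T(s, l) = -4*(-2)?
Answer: 1369/9 ≈ 152.11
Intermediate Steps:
T(s, l) = 8
P = 8
U(O, v) = -5/3 + v
Q(o, S) = S*o
(Q(6, 1) + U(4 + 4*(-4), P))² = (1*6 + (-5/3 + 8))² = (6 + 19/3)² = (37/3)² = 1369/9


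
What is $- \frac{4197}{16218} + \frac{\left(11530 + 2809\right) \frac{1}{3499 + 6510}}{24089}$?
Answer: $- \frac{1525931665}{5897843286} \approx -0.25873$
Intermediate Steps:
$- \frac{4197}{16218} + \frac{\left(11530 + 2809\right) \frac{1}{3499 + 6510}}{24089} = \left(-4197\right) \frac{1}{16218} + \frac{14339}{10009} \cdot \frac{1}{24089} = - \frac{1399}{5406} + 14339 \cdot \frac{1}{10009} \cdot \frac{1}{24089} = - \frac{1399}{5406} + \frac{14339}{10009} \cdot \frac{1}{24089} = - \frac{1399}{5406} + \frac{1103}{18546677} = - \frac{1525931665}{5897843286}$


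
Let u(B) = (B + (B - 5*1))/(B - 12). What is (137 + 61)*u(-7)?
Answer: 198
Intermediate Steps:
u(B) = (-5 + 2*B)/(-12 + B) (u(B) = (B + (B - 5))/(-12 + B) = (B + (-5 + B))/(-12 + B) = (-5 + 2*B)/(-12 + B))
(137 + 61)*u(-7) = (137 + 61)*((-5 + 2*(-7))/(-12 - 7)) = 198*((-5 - 14)/(-19)) = 198*(-1/19*(-19)) = 198*1 = 198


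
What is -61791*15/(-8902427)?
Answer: 926865/8902427 ≈ 0.10411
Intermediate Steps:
-61791*15/(-8902427) = -926865*(-1/8902427) = 926865/8902427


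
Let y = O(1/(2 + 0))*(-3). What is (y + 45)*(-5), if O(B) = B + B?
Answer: -210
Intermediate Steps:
O(B) = 2*B
y = -3 (y = (2/(2 + 0))*(-3) = (2/2)*(-3) = (2*(1/2))*(-3) = 1*(-3) = -3)
(y + 45)*(-5) = (-3 + 45)*(-5) = 42*(-5) = -210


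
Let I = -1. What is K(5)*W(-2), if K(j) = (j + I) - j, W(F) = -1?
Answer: 1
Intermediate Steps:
K(j) = -1 (K(j) = (j - 1) - j = (-1 + j) - j = -1)
K(5)*W(-2) = -1*(-1) = 1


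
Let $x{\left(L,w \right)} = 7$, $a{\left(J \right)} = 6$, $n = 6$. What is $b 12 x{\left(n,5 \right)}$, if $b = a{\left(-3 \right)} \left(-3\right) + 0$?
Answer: $-1512$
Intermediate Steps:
$b = -18$ ($b = 6 \left(-3\right) + 0 = -18 + 0 = -18$)
$b 12 x{\left(n,5 \right)} = \left(-18\right) 12 \cdot 7 = \left(-216\right) 7 = -1512$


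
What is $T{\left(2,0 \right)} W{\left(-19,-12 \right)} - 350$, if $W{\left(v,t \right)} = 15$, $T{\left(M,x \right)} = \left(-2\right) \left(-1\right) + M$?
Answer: $-290$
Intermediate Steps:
$T{\left(M,x \right)} = 2 + M$
$T{\left(2,0 \right)} W{\left(-19,-12 \right)} - 350 = \left(2 + 2\right) 15 - 350 = 4 \cdot 15 - 350 = 60 - 350 = -290$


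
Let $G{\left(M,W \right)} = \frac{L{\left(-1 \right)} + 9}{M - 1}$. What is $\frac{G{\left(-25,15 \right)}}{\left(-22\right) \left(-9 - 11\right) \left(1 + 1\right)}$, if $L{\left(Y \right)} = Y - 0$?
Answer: $- \frac{1}{2860} \approx -0.00034965$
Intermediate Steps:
$L{\left(Y \right)} = Y$ ($L{\left(Y \right)} = Y + 0 = Y$)
$G{\left(M,W \right)} = \frac{8}{-1 + M}$ ($G{\left(M,W \right)} = \frac{-1 + 9}{M - 1} = \frac{8}{-1 + M}$)
$\frac{G{\left(-25,15 \right)}}{\left(-22\right) \left(-9 - 11\right) \left(1 + 1\right)} = \frac{8 \frac{1}{-1 - 25}}{\left(-22\right) \left(-9 - 11\right) \left(1 + 1\right)} = \frac{8 \frac{1}{-26}}{\left(-22\right) \left(\left(-20\right) 2\right)} = \frac{8 \left(- \frac{1}{26}\right)}{\left(-22\right) \left(-40\right)} = - \frac{4}{13 \cdot 880} = \left(- \frac{4}{13}\right) \frac{1}{880} = - \frac{1}{2860}$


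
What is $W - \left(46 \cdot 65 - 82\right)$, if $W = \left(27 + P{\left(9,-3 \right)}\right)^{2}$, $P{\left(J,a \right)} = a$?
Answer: $-2332$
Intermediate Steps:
$W = 576$ ($W = \left(27 - 3\right)^{2} = 24^{2} = 576$)
$W - \left(46 \cdot 65 - 82\right) = 576 - \left(46 \cdot 65 - 82\right) = 576 - \left(2990 - 82\right) = 576 - 2908 = -2332$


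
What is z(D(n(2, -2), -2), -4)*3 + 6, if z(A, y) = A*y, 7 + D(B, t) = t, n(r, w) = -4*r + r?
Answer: 114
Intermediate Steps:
n(r, w) = -3*r
D(B, t) = -7 + t
z(D(n(2, -2), -2), -4)*3 + 6 = ((-7 - 2)*(-4))*3 + 6 = -9*(-4)*3 + 6 = 36*3 + 6 = 108 + 6 = 114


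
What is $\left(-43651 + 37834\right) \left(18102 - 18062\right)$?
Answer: $-232680$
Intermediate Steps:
$\left(-43651 + 37834\right) \left(18102 - 18062\right) = \left(-5817\right) 40 = -232680$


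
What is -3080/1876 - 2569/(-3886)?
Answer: -3811/3886 ≈ -0.98070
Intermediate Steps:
-3080/1876 - 2569/(-3886) = -3080*1/1876 - 2569*(-1/3886) = -110/67 + 2569/3886 = -3811/3886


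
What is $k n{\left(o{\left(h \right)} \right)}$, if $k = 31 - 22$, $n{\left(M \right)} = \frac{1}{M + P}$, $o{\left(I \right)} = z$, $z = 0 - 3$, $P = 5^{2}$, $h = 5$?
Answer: $\frac{9}{22} \approx 0.40909$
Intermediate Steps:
$P = 25$
$z = -3$
$o{\left(I \right)} = -3$
$n{\left(M \right)} = \frac{1}{25 + M}$ ($n{\left(M \right)} = \frac{1}{M + 25} = \frac{1}{25 + M}$)
$k = 9$ ($k = 31 - 22 = 9$)
$k n{\left(o{\left(h \right)} \right)} = \frac{9}{25 - 3} = \frac{9}{22}$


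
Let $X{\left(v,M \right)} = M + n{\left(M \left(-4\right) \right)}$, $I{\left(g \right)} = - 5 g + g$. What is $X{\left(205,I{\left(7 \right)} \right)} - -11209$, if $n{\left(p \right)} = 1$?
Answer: $11182$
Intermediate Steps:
$I{\left(g \right)} = - 4 g$
$X{\left(v,M \right)} = 1 + M$ ($X{\left(v,M \right)} = M + 1 = 1 + M$)
$X{\left(205,I{\left(7 \right)} \right)} - -11209 = \left(1 - 28\right) - -11209 = \left(1 - 28\right) + 11209 = -27 + 11209 = 11182$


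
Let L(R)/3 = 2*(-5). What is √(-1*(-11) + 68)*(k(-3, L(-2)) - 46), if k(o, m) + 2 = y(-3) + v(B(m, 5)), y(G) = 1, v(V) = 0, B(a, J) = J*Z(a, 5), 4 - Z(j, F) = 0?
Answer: -47*√79 ≈ -417.75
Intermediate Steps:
Z(j, F) = 4 (Z(j, F) = 4 - 1*0 = 4 + 0 = 4)
B(a, J) = 4*J (B(a, J) = J*4 = 4*J)
L(R) = -30 (L(R) = 3*(2*(-5)) = 3*(-10) = -30)
k(o, m) = -1 (k(o, m) = -2 + (1 + 0) = -2 + 1 = -1)
√(-1*(-11) + 68)*(k(-3, L(-2)) - 46) = √(-1*(-11) + 68)*(-1 - 46) = √(11 + 68)*(-47) = √79*(-47) = -47*√79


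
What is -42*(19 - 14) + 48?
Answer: -162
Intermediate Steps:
-42*(19 - 14) + 48 = -42*5 + 48 = -210 + 48 = -162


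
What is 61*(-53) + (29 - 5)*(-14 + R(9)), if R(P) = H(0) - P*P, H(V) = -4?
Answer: -5609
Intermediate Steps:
R(P) = -4 - P² (R(P) = -4 - P*P = -4 - P²)
61*(-53) + (29 - 5)*(-14 + R(9)) = 61*(-53) + (29 - 5)*(-14 + (-4 - 1*9²)) = -3233 + 24*(-14 + (-4 - 1*81)) = -3233 + 24*(-14 + (-4 - 81)) = -3233 + 24*(-14 - 85) = -3233 + 24*(-99) = -3233 - 2376 = -5609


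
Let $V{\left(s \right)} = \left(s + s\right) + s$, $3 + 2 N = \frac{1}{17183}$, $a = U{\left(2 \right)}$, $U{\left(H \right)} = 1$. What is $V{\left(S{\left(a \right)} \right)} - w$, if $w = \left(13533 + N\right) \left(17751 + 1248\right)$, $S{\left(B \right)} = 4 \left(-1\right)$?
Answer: $- \frac{4417491229431}{17183} \approx -2.5708 \cdot 10^{8}$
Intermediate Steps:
$a = 1$
$S{\left(B \right)} = -4$
$N = - \frac{25774}{17183}$ ($N = - \frac{3}{2} + \frac{1}{2 \cdot 17183} = - \frac{3}{2} + \frac{1}{2} \cdot \frac{1}{17183} = - \frac{3}{2} + \frac{1}{34366} = - \frac{25774}{17183} \approx -1.5$)
$V{\left(s \right)} = 3 s$ ($V{\left(s \right)} = 2 s + s = 3 s$)
$w = \frac{4417491023235}{17183}$ ($w = \left(13533 - \frac{25774}{17183}\right) \left(17751 + 1248\right) = \frac{232511765}{17183} \cdot 18999 = \frac{4417491023235}{17183} \approx 2.5708 \cdot 10^{8}$)
$V{\left(S{\left(a \right)} \right)} - w = 3 \left(-4\right) - \frac{4417491023235}{17183} = -12 - \frac{4417491023235}{17183} = - \frac{4417491229431}{17183}$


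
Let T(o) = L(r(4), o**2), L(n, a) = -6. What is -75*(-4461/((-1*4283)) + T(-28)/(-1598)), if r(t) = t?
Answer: -268289100/3422117 ≈ -78.399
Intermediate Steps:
T(o) = -6
-75*(-4461/((-1*4283)) + T(-28)/(-1598)) = -75*(-4461/((-1*4283)) - 6/(-1598)) = -75*(-4461/(-4283) - 6*(-1/1598)) = -75*(-4461*(-1/4283) + 3/799) = -75*(4461/4283 + 3/799) = -75*3577188/3422117 = -268289100/3422117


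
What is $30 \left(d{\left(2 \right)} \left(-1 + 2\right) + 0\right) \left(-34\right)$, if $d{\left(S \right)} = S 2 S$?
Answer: $-8160$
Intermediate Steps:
$d{\left(S \right)} = 2 S^{2}$ ($d{\left(S \right)} = 2 S S = 2 S^{2}$)
$30 \left(d{\left(2 \right)} \left(-1 + 2\right) + 0\right) \left(-34\right) = 30 \left(2 \cdot 2^{2} \left(-1 + 2\right) + 0\right) \left(-34\right) = 30 \left(2 \cdot 4 \cdot 1 + 0\right) \left(-34\right) = 30 \left(8 \cdot 1 + 0\right) \left(-34\right) = 30 \left(8 + 0\right) \left(-34\right) = 30 \cdot 8 \left(-34\right) = 240 \left(-34\right) = -8160$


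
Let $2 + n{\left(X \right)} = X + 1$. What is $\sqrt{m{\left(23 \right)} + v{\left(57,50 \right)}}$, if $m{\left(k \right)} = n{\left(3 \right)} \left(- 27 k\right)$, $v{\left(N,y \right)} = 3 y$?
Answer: $2 i \sqrt{273} \approx 33.045 i$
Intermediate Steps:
$n{\left(X \right)} = -1 + X$ ($n{\left(X \right)} = -2 + \left(X + 1\right) = -2 + \left(1 + X\right) = -1 + X$)
$m{\left(k \right)} = - 54 k$ ($m{\left(k \right)} = \left(-1 + 3\right) \left(- 27 k\right) = 2 \left(- 27 k\right) = - 54 k$)
$\sqrt{m{\left(23 \right)} + v{\left(57,50 \right)}} = \sqrt{\left(-54\right) 23 + 3 \cdot 50} = \sqrt{-1242 + 150} = \sqrt{-1092} = 2 i \sqrt{273}$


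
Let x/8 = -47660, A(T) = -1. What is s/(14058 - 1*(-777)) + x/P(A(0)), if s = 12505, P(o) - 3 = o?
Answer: -565626379/2967 ≈ -1.9064e+5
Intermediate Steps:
x = -381280 (x = 8*(-47660) = -381280)
P(o) = 3 + o
s/(14058 - 1*(-777)) + x/P(A(0)) = 12505/(14058 - 1*(-777)) - 381280/(3 - 1) = 12505/(14058 + 777) - 381280/2 = 12505/14835 - 381280*½ = 12505*(1/14835) - 190640 = 2501/2967 - 190640 = -565626379/2967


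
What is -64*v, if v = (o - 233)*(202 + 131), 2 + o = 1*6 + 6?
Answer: 4752576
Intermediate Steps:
o = 10 (o = -2 + (1*6 + 6) = -2 + (6 + 6) = -2 + 12 = 10)
v = -74259 (v = (10 - 233)*(202 + 131) = -223*333 = -74259)
-64*v = -64*(-74259) = 4752576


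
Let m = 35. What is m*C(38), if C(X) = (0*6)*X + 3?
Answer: 105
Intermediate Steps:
C(X) = 3 (C(X) = 0*X + 3 = 0 + 3 = 3)
m*C(38) = 35*3 = 105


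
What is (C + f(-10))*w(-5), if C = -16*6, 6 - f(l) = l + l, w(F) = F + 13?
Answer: -560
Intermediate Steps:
w(F) = 13 + F
f(l) = 6 - 2*l (f(l) = 6 - (l + l) = 6 - 2*l)
C = -96
(C + f(-10))*w(-5) = (-96 + (6 - 2*(-10)))*(13 - 5) = (-96 + (6 + 20))*8 = (-96 + 26)*8 = -70*8 = -560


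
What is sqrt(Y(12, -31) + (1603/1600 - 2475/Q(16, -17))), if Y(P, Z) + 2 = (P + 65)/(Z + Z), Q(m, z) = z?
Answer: sqrt(63699112387)/21080 ≈ 11.973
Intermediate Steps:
Y(P, Z) = -2 + (65 + P)/(2*Z) (Y(P, Z) = -2 + (P + 65)/(Z + Z) = -2 + (65 + P)/((2*Z)) = -2 + (65 + P)*(1/(2*Z)) = -2 + (65 + P)/(2*Z))
sqrt(Y(12, -31) + (1603/1600 - 2475/Q(16, -17))) = sqrt((1/2)*(65 + 12 - 4*(-31))/(-31) + (1603/1600 - 2475/(-17))) = sqrt((1/2)*(-1/31)*(65 + 12 + 124) + (1603*(1/1600) - 2475*(-1/17))) = sqrt((1/2)*(-1/31)*201 + (1603/1600 + 2475/17)) = sqrt(-201/62 + 3987251/27200) = sqrt(120871181/843200) = sqrt(63699112387)/21080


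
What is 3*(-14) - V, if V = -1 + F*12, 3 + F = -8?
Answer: 91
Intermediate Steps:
F = -11 (F = -3 - 8 = -11)
V = -133 (V = -1 - 11*12 = -1 - 132 = -133)
3*(-14) - V = 3*(-14) - 1*(-133) = -42 + 133 = 91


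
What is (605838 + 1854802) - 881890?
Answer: 1578750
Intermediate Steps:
(605838 + 1854802) - 881890 = 2460640 - 881890 = 1578750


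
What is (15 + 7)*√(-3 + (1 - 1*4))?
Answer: 22*I*√6 ≈ 53.889*I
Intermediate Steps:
(15 + 7)*√(-3 + (1 - 1*4)) = 22*√(-3 + (1 - 4)) = 22*√(-3 - 3) = 22*√(-6) = 22*(I*√6) = 22*I*√6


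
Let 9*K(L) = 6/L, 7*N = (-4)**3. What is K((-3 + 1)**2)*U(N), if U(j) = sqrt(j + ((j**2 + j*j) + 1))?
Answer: sqrt(7793)/42 ≈ 2.1019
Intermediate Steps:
N = -64/7 (N = (1/7)*(-4)**3 = (1/7)*(-64) = -64/7 ≈ -9.1429)
U(j) = sqrt(1 + j + 2*j**2) (U(j) = sqrt(j + ((j**2 + j**2) + 1)) = sqrt(j + (2*j**2 + 1)) = sqrt(j + (1 + 2*j**2)) = sqrt(1 + j + 2*j**2))
K(L) = 2/(3*L) (K(L) = (6/L)/9 = 2/(3*L))
K((-3 + 1)**2)*U(N) = (2/(3*((-3 + 1)**2)))*sqrt(1 - 64/7 + 2*(-64/7)**2) = (2/(3*((-2)**2)))*sqrt(1 - 64/7 + 2*(4096/49)) = ((2/3)/4)*sqrt(1 - 64/7 + 8192/49) = ((2/3)*(1/4))*sqrt(7793/49) = (sqrt(7793)/7)/6 = sqrt(7793)/42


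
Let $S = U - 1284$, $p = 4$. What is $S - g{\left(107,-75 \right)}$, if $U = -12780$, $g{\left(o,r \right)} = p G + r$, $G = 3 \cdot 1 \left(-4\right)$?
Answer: $-13941$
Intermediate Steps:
$G = -12$ ($G = 3 \left(-4\right) = -12$)
$g{\left(o,r \right)} = -48 + r$ ($g{\left(o,r \right)} = 4 \left(-12\right) + r = -48 + r$)
$S = -14064$ ($S = -12780 - 1284 = -14064$)
$S - g{\left(107,-75 \right)} = -14064 - \left(-48 - 75\right) = -14064 - -123 = -14064 + 123 = -13941$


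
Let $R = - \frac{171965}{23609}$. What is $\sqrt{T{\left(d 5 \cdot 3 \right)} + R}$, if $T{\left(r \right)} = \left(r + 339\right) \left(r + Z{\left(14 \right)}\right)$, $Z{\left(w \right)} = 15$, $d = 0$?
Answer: $\frac{10 \sqrt{28302421982}}{23609} \approx 71.258$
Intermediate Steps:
$R = - \frac{171965}{23609}$ ($R = \left(-171965\right) \frac{1}{23609} = - \frac{171965}{23609} \approx -7.2839$)
$T{\left(r \right)} = \left(15 + r\right) \left(339 + r\right)$ ($T{\left(r \right)} = \left(r + 339\right) \left(r + 15\right) = \left(339 + r\right) \left(15 + r\right) = \left(15 + r\right) \left(339 + r\right)$)
$\sqrt{T{\left(d 5 \cdot 3 \right)} + R} = \sqrt{\left(5085 + \left(0 \cdot 5 \cdot 3\right)^{2} + 354 \cdot 0 \cdot 5 \cdot 3\right) - \frac{171965}{23609}} = \sqrt{\left(5085 + \left(0 \cdot 3\right)^{2} + 354 \cdot 0 \cdot 3\right) - \frac{171965}{23609}} = \sqrt{\left(5085 + 0^{2} + 354 \cdot 0\right) - \frac{171965}{23609}} = \sqrt{\left(5085 + 0 + 0\right) - \frac{171965}{23609}} = \sqrt{5085 - \frac{171965}{23609}} = \sqrt{\frac{119879800}{23609}} = \frac{10 \sqrt{28302421982}}{23609}$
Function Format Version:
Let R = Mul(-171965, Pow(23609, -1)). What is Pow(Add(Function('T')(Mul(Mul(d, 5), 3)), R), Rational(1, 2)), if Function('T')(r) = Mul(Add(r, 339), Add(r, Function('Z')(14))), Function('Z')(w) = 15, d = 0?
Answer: Mul(Rational(10, 23609), Pow(28302421982, Rational(1, 2))) ≈ 71.258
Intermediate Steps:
R = Rational(-171965, 23609) (R = Mul(-171965, Rational(1, 23609)) = Rational(-171965, 23609) ≈ -7.2839)
Function('T')(r) = Mul(Add(15, r), Add(339, r)) (Function('T')(r) = Mul(Add(r, 339), Add(r, 15)) = Mul(Add(339, r), Add(15, r)) = Mul(Add(15, r), Add(339, r)))
Pow(Add(Function('T')(Mul(Mul(d, 5), 3)), R), Rational(1, 2)) = Pow(Add(Add(5085, Pow(Mul(Mul(0, 5), 3), 2), Mul(354, Mul(Mul(0, 5), 3))), Rational(-171965, 23609)), Rational(1, 2)) = Pow(Add(Add(5085, Pow(Mul(0, 3), 2), Mul(354, Mul(0, 3))), Rational(-171965, 23609)), Rational(1, 2)) = Pow(Add(Add(5085, Pow(0, 2), Mul(354, 0)), Rational(-171965, 23609)), Rational(1, 2)) = Pow(Add(Add(5085, 0, 0), Rational(-171965, 23609)), Rational(1, 2)) = Pow(Add(5085, Rational(-171965, 23609)), Rational(1, 2)) = Pow(Rational(119879800, 23609), Rational(1, 2)) = Mul(Rational(10, 23609), Pow(28302421982, Rational(1, 2)))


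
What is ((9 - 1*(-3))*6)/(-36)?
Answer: -2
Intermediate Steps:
((9 - 1*(-3))*6)/(-36) = ((9 + 3)*6)*(-1/36) = (12*6)*(-1/36) = 72*(-1/36) = -2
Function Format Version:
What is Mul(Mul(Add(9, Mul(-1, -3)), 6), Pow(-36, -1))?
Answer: -2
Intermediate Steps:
Mul(Mul(Add(9, Mul(-1, -3)), 6), Pow(-36, -1)) = Mul(Mul(Add(9, 3), 6), Rational(-1, 36)) = Mul(Mul(12, 6), Rational(-1, 36)) = Mul(72, Rational(-1, 36)) = -2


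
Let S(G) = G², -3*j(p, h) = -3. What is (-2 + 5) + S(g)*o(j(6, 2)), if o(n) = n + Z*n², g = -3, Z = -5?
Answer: -33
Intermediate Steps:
j(p, h) = 1 (j(p, h) = -⅓*(-3) = 1)
o(n) = n - 5*n²
(-2 + 5) + S(g)*o(j(6, 2)) = (-2 + 5) + (-3)²*(1*(1 - 5*1)) = 3 + 9*(1*(1 - 5)) = 3 + 9*(1*(-4)) = 3 + 9*(-4) = 3 - 36 = -33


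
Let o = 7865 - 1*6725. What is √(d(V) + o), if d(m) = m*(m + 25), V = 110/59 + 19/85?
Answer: √30093699966/5015 ≈ 34.591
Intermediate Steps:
o = 1140 (o = 7865 - 6725 = 1140)
V = 10471/5015 (V = 110*(1/59) + 19*(1/85) = 110/59 + 19/85 = 10471/5015 ≈ 2.0879)
d(m) = m*(25 + m)
√(d(V) + o) = √(10471*(25 + 10471/5015)/5015 + 1140) = √((10471/5015)*(135846/5015) + 1140) = √(1422443466/25150225 + 1140) = √(30093699966/25150225) = √30093699966/5015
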